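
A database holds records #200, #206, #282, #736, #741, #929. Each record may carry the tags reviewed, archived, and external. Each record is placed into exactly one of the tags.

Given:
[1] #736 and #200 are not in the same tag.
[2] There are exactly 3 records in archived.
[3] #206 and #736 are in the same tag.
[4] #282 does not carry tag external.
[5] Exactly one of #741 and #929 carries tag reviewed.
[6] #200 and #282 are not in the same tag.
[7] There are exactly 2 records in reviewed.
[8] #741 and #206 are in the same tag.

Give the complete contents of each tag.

reviewed = {#282, #929}; archived = {#206, #736, #741}; external = {#200}

From (4): #282 ∉ external.
Suppose #200 ∈ reviewed: no assignment then satisfies all the clues, so #200 ∉ reviewed.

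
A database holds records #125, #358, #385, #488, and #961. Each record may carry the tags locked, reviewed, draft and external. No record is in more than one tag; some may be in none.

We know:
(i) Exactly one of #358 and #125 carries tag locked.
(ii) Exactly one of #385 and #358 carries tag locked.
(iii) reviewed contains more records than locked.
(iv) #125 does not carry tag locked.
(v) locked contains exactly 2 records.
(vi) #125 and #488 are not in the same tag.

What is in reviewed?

From (iv): #125 ∉ locked.
(i) (exactly one): #358 ∈ locked.
(ii) (exactly one): #385 ∉ locked.
Suppose #125 ∉ reviewed: no assignment then satisfies all the clues, so #125 ∈ reviewed.

reviewed = {#125, #385, #961}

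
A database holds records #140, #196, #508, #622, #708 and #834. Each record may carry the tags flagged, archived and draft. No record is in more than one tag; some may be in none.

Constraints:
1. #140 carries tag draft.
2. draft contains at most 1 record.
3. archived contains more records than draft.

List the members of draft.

draft = {#140}

From (1): #140 ∈ draft.
(2): draft already has 1, so the rest are out.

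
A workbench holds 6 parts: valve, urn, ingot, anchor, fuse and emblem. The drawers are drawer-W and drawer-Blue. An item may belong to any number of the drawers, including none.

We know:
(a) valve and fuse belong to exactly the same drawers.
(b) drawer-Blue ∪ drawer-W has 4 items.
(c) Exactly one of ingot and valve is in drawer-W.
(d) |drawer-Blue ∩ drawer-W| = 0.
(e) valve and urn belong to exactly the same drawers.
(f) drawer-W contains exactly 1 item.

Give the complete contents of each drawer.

drawer-W = {ingot}; drawer-Blue = {fuse, urn, valve}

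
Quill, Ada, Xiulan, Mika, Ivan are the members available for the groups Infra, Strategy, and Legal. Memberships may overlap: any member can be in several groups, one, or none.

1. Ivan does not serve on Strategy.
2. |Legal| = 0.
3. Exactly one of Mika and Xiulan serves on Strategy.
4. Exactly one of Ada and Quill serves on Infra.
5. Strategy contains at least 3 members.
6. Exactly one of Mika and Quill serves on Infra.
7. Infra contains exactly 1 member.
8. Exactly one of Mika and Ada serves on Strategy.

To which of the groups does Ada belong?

Ada: Strategy

From (1): Ivan ∉ Strategy.
(2): Legal already has 0, so the rest are out.
Suppose Ada ∈ Infra: no assignment then satisfies all the clues, so Ada ∉ Infra.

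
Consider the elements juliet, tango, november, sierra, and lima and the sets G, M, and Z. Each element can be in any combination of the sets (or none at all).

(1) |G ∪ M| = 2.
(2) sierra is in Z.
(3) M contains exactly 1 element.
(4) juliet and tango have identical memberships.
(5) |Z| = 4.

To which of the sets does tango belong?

tango: Z

From (2): sierra ∈ Z.
Suppose tango ∈ G: no assignment then satisfies all the clues, so tango ∉ G.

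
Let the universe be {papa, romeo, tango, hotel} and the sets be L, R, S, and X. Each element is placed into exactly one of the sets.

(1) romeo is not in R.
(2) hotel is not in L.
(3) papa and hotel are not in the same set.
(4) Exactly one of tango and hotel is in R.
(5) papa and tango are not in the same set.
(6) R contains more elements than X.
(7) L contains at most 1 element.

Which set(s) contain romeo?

romeo: S

From (1): romeo ∉ R.
From (2): hotel ∉ L.
Suppose romeo ∈ L: no assignment then satisfies all the clues, so romeo ∉ L.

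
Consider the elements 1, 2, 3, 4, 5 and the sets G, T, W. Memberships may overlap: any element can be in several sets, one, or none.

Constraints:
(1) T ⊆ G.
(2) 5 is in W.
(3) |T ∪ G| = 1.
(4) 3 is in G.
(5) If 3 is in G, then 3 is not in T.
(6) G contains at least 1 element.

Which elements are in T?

T = {}

From (2): 5 ∈ W.
From (4): 3 ∈ G.
(5): 3 ∉ T.
Suppose 1 ∈ T: no assignment then satisfies all the clues, so 1 ∉ T.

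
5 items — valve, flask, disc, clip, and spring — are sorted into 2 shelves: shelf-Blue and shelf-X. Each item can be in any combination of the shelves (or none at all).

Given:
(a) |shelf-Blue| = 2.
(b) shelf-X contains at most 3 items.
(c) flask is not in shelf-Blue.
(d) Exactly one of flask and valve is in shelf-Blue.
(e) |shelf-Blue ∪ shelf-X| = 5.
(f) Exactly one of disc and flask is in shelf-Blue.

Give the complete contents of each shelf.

shelf-Blue = {disc, valve}; shelf-X = {clip, flask, spring}

From (c): flask ∉ shelf-Blue.
(d) (exactly one): valve ∈ shelf-Blue.
(f) (exactly one): disc ∈ shelf-Blue.
(a): shelf-Blue already has 2, so the rest are out.
Suppose valve ∈ shelf-X: no assignment then satisfies all the clues, so valve ∉ shelf-X.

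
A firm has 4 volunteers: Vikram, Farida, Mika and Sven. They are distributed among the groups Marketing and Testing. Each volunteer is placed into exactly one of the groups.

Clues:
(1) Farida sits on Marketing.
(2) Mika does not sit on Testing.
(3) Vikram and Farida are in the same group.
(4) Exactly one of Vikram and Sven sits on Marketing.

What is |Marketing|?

From (1): Farida ∈ Marketing.
From (2): Mika ∉ Testing.
(3): Vikram matches Farida: Vikram ∈ Marketing.
(4) (exactly one): Sven ∉ Marketing.
Only one group left: Mika ∈ Marketing.
Only one group left: Sven ∈ Testing.

3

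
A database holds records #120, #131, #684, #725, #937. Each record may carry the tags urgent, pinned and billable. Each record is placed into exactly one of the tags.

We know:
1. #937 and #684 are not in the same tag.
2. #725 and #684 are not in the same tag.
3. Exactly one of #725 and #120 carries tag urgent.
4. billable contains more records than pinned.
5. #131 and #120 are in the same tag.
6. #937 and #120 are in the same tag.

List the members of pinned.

pinned = {#684}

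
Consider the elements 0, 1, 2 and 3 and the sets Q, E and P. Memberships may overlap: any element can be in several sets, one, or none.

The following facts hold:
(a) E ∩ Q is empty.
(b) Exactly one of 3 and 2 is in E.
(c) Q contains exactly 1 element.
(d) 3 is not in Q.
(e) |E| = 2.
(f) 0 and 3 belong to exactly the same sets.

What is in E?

E = {0, 3}

From (d): 3 ∉ Q.
(f): 0 matches 3: 0 ∉ Q.
Suppose 0 ∉ E: no assignment then satisfies all the clues, so 0 ∈ E.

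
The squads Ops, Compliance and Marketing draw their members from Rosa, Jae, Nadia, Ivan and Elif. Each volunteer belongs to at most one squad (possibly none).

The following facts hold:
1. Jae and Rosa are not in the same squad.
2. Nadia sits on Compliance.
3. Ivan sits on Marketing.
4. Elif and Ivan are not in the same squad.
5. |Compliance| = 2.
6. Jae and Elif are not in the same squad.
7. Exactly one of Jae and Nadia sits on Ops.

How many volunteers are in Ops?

From (2): Nadia ∈ Compliance.
From (3): Ivan ∈ Marketing.
(4): Elif ∉ Marketing.
(7) (exactly one): Jae ∈ Ops.
(1): Rosa ∉ Ops.
(6): Elif ∉ Ops.

1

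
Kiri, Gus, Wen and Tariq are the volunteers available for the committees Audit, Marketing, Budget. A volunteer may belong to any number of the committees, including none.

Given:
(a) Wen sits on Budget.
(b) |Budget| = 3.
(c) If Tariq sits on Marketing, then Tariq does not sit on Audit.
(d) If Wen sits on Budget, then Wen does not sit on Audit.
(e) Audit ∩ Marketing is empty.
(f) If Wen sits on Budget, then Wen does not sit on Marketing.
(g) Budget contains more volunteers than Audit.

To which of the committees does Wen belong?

Wen: Budget

From (a): Wen ∈ Budget.
(d): Wen ∉ Audit.
(f): Wen ∉ Marketing.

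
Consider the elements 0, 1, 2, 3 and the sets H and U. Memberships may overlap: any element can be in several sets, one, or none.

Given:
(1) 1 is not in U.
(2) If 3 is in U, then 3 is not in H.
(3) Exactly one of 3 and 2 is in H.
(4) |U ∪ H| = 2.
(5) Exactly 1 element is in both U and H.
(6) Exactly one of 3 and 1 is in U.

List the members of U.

U = {2, 3}

From (1): 1 ∉ U.
(6) (exactly one): 3 ∈ U.
(2): 3 ∉ H.
(3) (exactly one): 2 ∈ H.
Suppose 0 ∈ U: no assignment then satisfies all the clues, so 0 ∉ U.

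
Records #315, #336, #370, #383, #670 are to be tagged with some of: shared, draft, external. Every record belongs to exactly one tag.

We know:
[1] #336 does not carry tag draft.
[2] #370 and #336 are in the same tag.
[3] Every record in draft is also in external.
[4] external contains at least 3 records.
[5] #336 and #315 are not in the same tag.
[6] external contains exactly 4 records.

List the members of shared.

shared = {#315}

From (1): #336 ∉ draft.
(2): #370 matches #336: #370 ∉ draft.
Suppose #315 ∉ shared: no assignment then satisfies all the clues, so #315 ∈ shared.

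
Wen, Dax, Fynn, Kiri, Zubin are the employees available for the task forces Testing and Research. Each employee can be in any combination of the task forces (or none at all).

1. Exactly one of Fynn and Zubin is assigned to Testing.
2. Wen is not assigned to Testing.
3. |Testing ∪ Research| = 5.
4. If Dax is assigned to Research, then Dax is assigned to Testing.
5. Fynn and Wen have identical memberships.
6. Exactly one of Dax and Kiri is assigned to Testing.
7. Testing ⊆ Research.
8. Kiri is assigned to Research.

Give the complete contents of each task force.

From (2): Wen ∉ Testing.
From (8): Kiri ∈ Research.
(5): Fynn matches Wen: Fynn ∉ Testing.
(1) (exactly one): Zubin ∈ Testing.
(7) with Zubin ∈ Testing: Zubin ∈ Research.
Suppose Wen ∉ Research: no assignment then satisfies all the clues, so Wen ∈ Research.

Testing = {Dax, Zubin}; Research = {Dax, Fynn, Kiri, Wen, Zubin}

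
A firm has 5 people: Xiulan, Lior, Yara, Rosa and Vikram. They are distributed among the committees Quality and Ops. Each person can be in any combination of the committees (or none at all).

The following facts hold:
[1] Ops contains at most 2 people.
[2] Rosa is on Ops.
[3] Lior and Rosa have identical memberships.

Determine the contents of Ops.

Ops = {Lior, Rosa}

From (2): Rosa ∈ Ops.
(3): Lior matches Rosa: Lior ∈ Ops.
(1): Ops already has 2, so the rest are out.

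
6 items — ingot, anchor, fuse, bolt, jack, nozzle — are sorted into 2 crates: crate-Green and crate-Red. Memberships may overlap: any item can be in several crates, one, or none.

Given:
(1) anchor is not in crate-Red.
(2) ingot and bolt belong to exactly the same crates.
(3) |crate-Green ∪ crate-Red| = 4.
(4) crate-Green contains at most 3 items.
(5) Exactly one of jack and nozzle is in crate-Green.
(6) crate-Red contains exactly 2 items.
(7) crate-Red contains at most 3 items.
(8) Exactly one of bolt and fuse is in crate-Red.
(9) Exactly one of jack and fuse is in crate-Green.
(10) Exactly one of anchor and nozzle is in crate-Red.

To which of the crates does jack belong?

jack: crate-Green

From (1): anchor ∉ crate-Red.
(10) (exactly one): nozzle ∈ crate-Red.
Suppose jack ∉ crate-Green: no assignment then satisfies all the clues, so jack ∈ crate-Green.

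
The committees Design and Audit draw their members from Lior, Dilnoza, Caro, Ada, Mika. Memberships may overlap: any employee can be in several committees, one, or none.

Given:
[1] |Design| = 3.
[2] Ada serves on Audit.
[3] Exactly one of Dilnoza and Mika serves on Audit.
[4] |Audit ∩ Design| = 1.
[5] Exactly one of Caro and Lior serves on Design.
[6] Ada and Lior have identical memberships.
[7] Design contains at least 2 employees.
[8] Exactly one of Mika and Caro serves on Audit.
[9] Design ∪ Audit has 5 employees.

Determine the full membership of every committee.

Design = {Caro, Dilnoza, Mika}; Audit = {Ada, Lior, Mika}

From (2): Ada ∈ Audit.
(6): Lior matches Ada: Lior ∈ Audit.
Suppose Lior ∈ Design: no assignment then satisfies all the clues, so Lior ∉ Design.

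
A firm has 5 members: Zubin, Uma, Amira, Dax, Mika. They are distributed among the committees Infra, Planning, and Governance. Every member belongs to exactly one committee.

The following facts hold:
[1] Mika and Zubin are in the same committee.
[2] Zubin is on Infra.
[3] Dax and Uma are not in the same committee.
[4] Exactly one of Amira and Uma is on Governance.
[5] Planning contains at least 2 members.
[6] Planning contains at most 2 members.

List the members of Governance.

Governance = {Uma}

From (2): Zubin ∈ Infra.
(1): Mika matches Zubin: Mika ∈ Infra.
Suppose Uma ∉ Governance: no assignment then satisfies all the clues, so Uma ∈ Governance.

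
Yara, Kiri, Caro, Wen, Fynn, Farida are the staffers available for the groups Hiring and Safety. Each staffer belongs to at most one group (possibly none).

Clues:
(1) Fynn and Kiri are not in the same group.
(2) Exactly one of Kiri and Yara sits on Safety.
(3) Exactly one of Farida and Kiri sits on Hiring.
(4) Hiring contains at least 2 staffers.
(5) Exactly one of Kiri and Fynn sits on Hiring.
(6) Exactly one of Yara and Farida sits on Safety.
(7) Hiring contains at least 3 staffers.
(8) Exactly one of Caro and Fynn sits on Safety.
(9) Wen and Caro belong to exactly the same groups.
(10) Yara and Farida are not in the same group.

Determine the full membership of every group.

Hiring = {Caro, Kiri, Wen}; Safety = {Fynn, Yara}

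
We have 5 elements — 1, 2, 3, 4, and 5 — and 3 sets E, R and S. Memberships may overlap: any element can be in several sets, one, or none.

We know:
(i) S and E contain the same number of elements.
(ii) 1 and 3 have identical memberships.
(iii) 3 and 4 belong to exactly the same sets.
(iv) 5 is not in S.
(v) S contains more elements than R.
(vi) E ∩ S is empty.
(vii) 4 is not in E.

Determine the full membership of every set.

E = {5}; R = {}; S = {2}

From (iv): 5 ∉ S.
From (vii): 4 ∉ E.
(iii): 3 matches 4: 3 ∉ E.
(ii): 1 matches 3: 1 ∉ E.
Suppose 1 ∈ R: no assignment then satisfies all the clues, so 1 ∉ R.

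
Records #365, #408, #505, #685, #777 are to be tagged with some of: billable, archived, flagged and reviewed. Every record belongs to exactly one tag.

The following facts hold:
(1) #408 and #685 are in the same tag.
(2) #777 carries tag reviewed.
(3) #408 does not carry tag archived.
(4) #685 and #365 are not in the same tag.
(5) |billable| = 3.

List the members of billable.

billable = {#408, #505, #685}

From (2): #777 ∈ reviewed.
From (3): #408 ∉ archived.
(1): #685 matches #408: #685 ∉ archived.
Suppose #365 ∈ billable: no assignment then satisfies all the clues, so #365 ∉ billable.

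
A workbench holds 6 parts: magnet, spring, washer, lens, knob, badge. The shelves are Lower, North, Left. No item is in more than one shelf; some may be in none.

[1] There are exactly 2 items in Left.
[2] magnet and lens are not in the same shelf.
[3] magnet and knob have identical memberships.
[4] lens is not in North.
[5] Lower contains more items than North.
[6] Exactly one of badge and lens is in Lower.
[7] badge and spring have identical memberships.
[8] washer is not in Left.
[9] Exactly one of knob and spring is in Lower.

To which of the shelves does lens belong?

From (4): lens ∉ North.
From (8): washer ∉ Left.
Suppose lens ∈ Lower: no assignment then satisfies all the clues, so lens ∉ Lower.

lens: none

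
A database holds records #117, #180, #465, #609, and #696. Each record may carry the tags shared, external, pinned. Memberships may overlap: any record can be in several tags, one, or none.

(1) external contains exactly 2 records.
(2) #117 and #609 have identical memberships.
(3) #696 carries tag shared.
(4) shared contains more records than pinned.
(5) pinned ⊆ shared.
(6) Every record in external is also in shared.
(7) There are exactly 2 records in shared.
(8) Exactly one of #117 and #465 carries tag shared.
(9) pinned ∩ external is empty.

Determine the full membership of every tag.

shared = {#465, #696}; external = {#465, #696}; pinned = {}

From (3): #696 ∈ shared.
Suppose #117 ∈ shared: no assignment then satisfies all the clues, so #117 ∉ shared.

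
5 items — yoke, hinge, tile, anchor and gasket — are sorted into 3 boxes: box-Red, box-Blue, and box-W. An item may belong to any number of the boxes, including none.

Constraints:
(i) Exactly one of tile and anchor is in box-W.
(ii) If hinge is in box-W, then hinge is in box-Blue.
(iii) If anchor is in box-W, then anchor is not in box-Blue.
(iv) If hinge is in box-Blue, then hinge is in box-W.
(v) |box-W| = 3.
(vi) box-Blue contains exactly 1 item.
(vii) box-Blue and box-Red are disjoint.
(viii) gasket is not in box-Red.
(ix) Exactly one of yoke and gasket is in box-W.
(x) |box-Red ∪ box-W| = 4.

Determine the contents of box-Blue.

box-Blue = {hinge}

From (viii): gasket ∉ box-Red.
Suppose yoke ∈ box-Blue: no assignment then satisfies all the clues, so yoke ∉ box-Blue.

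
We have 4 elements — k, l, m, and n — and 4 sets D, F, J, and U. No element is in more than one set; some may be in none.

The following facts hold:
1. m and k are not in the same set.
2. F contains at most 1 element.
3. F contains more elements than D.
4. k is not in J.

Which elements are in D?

D = {}

From (4): k ∉ J.
Suppose k ∈ D: no assignment then satisfies all the clues, so k ∉ D.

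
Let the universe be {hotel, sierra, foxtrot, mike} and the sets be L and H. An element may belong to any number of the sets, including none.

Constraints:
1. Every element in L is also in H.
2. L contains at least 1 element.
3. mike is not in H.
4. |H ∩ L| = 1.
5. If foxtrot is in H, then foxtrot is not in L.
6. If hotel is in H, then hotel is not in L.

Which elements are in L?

L = {sierra}

From (3): mike ∉ H.
(1) contrapositive: mike ∉ L.
Suppose hotel ∈ L: no assignment then satisfies all the clues, so hotel ∉ L.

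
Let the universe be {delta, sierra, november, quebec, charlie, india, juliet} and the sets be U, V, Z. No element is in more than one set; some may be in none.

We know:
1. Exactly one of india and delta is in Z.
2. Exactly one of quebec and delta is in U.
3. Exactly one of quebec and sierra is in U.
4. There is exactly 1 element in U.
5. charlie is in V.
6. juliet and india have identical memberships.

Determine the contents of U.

U = {quebec}

From (5): charlie ∈ V.
Suppose delta ∈ U: no assignment then satisfies all the clues, so delta ∉ U.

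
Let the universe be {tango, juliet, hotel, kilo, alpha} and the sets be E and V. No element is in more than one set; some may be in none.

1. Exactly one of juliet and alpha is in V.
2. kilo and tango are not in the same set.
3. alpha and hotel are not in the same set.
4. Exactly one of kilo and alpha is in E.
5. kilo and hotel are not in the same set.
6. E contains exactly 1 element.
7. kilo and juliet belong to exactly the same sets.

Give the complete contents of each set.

E = {alpha}; V = {juliet, kilo}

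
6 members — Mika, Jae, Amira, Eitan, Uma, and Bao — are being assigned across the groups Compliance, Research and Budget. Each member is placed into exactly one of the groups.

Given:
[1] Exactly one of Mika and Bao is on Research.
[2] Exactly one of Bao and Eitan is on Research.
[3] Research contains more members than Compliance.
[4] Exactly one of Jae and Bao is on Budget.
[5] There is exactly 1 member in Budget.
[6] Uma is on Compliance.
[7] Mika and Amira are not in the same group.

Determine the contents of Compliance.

Compliance = {Amira, Uma}

From (6): Uma ∈ Compliance.
Suppose Mika ∈ Compliance: no assignment then satisfies all the clues, so Mika ∉ Compliance.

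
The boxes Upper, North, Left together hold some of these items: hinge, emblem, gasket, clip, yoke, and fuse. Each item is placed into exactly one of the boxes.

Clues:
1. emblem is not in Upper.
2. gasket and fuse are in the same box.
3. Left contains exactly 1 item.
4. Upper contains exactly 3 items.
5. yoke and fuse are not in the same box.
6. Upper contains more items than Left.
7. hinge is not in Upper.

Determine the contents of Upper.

Upper = {clip, fuse, gasket}

From (1): emblem ∉ Upper.
From (7): hinge ∉ Upper.
Suppose gasket ∉ Upper: no assignment then satisfies all the clues, so gasket ∈ Upper.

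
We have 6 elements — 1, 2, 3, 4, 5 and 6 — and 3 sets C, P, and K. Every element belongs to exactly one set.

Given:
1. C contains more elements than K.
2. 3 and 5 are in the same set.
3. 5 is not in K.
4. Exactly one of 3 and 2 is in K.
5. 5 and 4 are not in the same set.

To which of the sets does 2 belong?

From (3): 5 ∉ K.
(2): 3 matches 5: 3 ∉ K.
(4) (exactly one): 2 ∈ K.

2: K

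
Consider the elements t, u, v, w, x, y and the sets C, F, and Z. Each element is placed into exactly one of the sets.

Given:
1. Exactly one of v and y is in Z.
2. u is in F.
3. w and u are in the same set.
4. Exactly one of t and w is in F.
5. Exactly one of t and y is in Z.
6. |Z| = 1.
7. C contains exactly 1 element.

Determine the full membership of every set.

C = {t}; F = {u, v, w, x}; Z = {y}

From (2): u ∈ F.
(3): w matches u: w ∉ C.
(3): w matches u: w ∈ F.
(4) (exactly one): t ∉ F.
Suppose t ∉ C: no assignment then satisfies all the clues, so t ∈ C.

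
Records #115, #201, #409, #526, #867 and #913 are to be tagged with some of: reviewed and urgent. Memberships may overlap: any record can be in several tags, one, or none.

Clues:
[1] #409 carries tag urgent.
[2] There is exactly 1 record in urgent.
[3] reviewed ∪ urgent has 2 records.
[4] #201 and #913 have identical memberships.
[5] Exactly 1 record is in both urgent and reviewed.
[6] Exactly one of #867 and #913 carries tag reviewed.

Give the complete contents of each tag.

reviewed = {#409, #867}; urgent = {#409}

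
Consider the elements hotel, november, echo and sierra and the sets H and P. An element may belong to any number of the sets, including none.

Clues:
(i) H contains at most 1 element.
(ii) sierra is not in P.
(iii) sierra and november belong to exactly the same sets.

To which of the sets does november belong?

From (ii): sierra ∉ P.
(iii): november matches sierra: november ∉ P.
Suppose november ∈ H: no assignment then satisfies all the clues, so november ∉ H.

november: none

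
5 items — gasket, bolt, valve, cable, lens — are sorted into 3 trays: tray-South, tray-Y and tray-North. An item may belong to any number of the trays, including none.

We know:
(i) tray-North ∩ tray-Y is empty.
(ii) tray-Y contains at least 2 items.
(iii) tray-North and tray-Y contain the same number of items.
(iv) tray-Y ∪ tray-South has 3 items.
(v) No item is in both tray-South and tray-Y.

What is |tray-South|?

1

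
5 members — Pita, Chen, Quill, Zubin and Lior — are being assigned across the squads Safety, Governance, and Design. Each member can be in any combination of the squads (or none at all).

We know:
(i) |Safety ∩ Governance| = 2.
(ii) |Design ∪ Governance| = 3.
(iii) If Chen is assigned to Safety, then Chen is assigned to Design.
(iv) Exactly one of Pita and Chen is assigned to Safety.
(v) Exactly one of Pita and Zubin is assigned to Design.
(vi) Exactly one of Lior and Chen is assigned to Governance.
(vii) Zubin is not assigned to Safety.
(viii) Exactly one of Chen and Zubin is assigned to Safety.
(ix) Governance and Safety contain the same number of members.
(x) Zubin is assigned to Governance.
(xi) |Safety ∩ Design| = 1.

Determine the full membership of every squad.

Safety = {Chen, Lior, Quill}; Governance = {Chen, Quill, Zubin}; Design = {Chen, Zubin}

From (vii): Zubin ∉ Safety.
From (x): Zubin ∈ Governance.
(viii) (exactly one): Chen ∈ Safety.
(iii): Chen ∈ Design.
(iv) (exactly one): Pita ∉ Safety.
Suppose Pita ∈ Governance: no assignment then satisfies all the clues, so Pita ∉ Governance.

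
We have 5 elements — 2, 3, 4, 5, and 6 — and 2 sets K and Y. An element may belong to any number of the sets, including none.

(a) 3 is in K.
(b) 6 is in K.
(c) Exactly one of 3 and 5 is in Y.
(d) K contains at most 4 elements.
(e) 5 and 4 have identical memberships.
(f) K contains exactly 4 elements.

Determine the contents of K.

From (a): 3 ∈ K.
From (b): 6 ∈ K.
Suppose 2 ∈ K: no assignment then satisfies all the clues, so 2 ∉ K.

K = {3, 4, 5, 6}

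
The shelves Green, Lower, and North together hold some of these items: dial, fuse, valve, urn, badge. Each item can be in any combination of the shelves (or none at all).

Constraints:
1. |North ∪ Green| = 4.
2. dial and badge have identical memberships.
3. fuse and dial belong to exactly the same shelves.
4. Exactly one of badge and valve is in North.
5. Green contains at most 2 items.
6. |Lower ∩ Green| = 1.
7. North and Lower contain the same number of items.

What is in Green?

Green = {urn}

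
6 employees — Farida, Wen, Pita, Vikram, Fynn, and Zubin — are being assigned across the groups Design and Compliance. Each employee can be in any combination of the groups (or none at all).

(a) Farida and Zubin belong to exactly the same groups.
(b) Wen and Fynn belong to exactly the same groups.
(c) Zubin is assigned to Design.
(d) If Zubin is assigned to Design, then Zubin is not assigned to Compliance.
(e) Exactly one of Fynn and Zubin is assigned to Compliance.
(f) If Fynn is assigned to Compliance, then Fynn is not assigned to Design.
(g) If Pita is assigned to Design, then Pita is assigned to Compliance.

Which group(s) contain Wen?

Wen: Compliance

From (c): Zubin ∈ Design.
(a): Farida matches Zubin: Farida ∈ Design.
(d): Zubin ∉ Compliance.
(e) (exactly one): Fynn ∈ Compliance.
(f): Fynn ∉ Design.
(a): Farida matches Zubin: Farida ∉ Compliance.
(b): Wen matches Fynn: Wen ∉ Design.
(b): Wen matches Fynn: Wen ∈ Compliance.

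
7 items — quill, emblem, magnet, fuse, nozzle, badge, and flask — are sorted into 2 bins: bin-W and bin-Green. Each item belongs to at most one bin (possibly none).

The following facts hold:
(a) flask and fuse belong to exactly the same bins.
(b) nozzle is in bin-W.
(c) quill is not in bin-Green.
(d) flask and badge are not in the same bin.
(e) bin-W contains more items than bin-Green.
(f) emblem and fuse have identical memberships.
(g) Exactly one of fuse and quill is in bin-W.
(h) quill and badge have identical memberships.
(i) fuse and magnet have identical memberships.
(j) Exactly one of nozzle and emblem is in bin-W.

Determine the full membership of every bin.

bin-W = {badge, nozzle, quill}; bin-Green = {}

From (b): nozzle ∈ bin-W.
From (c): quill ∉ bin-Green.
(h): badge matches quill: badge ∉ bin-Green.
(j) (exactly one): emblem ∉ bin-W.
(f): fuse matches emblem: fuse ∉ bin-W.
(g) (exactly one): quill ∈ bin-W.
(h): badge matches quill: badge ∈ bin-W.
(i): magnet matches fuse: magnet ∉ bin-W.
(a): flask matches fuse: flask ∉ bin-W.
Suppose emblem ∈ bin-Green: no assignment then satisfies all the clues, so emblem ∉ bin-Green.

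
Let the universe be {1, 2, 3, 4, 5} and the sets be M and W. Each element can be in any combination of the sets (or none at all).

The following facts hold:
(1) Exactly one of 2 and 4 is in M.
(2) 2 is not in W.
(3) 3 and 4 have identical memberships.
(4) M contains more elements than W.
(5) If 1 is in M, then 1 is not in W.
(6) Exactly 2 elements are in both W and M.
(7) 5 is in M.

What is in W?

W = {3, 4}

From (2): 2 ∉ W.
From (7): 5 ∈ M.
Suppose 1 ∈ W: no assignment then satisfies all the clues, so 1 ∉ W.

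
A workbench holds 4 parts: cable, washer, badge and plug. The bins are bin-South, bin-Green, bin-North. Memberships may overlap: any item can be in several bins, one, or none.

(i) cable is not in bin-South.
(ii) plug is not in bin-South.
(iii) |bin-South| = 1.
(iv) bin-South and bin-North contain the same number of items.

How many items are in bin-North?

1

From (i): cable ∉ bin-South.
From (ii): plug ∉ bin-South.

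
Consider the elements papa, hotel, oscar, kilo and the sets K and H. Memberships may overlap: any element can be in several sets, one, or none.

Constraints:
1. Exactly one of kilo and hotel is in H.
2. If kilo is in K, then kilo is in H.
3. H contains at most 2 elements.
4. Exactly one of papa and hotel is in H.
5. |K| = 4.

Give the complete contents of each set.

K = {hotel, kilo, oscar, papa}; H = {kilo, papa}

(5): only 4 candidates remain for K, so all are in.
(2): kilo ∈ H.
(1) (exactly one): hotel ∉ H.
(4) (exactly one): papa ∈ H.
(3): H already has 2, so the rest are out.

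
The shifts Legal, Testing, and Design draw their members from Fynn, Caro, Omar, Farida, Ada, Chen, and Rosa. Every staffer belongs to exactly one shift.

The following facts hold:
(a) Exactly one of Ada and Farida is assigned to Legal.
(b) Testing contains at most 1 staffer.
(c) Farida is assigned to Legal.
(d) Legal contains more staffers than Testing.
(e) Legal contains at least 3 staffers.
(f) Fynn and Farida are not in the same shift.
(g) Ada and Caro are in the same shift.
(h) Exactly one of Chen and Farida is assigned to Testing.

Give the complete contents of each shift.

Legal = {Farida, Omar, Rosa}; Testing = {Chen}; Design = {Ada, Caro, Fynn}

From (c): Farida ∈ Legal.
(a) (exactly one): Ada ∉ Legal.
(f): Fynn ∉ Legal.
(g): Caro matches Ada: Caro ∉ Legal.
(h) (exactly one): Chen ∈ Testing.
(b): Testing already has 1, so the rest are out.
(e): only 3 candidates remain for Legal, so all are in.
Only one shift left: Fynn ∈ Design.
Only one shift left: Caro ∈ Design.
Only one shift left: Ada ∈ Design.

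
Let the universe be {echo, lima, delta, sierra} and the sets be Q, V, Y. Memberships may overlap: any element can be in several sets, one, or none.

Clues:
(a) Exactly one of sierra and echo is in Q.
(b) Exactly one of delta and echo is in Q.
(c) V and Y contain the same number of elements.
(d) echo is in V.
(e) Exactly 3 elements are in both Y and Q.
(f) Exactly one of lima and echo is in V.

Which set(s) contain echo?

echo: V

From (d): echo ∈ V.
(f) (exactly one): lima ∉ V.
Suppose echo ∈ Q: no assignment then satisfies all the clues, so echo ∉ Q.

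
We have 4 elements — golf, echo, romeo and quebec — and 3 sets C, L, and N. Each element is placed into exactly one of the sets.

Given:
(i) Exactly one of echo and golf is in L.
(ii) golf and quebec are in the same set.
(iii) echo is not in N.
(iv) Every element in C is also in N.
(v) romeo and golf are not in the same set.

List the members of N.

N = {golf, quebec}

From (iii): echo ∉ N.
(iv) contrapositive: echo ∉ C.
Only one set left: echo ∈ L.
(i) (exactly one): golf ∉ L.
(ii): quebec matches golf: quebec ∉ L.
Suppose golf ∉ N: no assignment then satisfies all the clues, so golf ∈ N.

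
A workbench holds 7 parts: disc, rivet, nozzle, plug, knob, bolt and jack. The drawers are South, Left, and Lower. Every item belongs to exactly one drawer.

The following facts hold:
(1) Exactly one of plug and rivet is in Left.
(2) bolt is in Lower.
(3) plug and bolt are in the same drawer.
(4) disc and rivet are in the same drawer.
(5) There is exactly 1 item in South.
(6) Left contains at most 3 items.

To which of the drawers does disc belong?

disc: Left

From (2): bolt ∈ Lower.
(3): plug matches bolt: plug ∉ South.
(3): plug matches bolt: plug ∉ Left.
(3): plug matches bolt: plug ∈ Lower.
(1) (exactly one): rivet ∈ Left.
(4): disc matches rivet: disc ∉ South.
(4): disc matches rivet: disc ∈ Left.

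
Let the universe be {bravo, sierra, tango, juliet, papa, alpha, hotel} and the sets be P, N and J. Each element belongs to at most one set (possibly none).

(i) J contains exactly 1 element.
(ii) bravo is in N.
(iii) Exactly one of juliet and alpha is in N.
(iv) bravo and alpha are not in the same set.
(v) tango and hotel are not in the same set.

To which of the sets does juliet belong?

juliet: N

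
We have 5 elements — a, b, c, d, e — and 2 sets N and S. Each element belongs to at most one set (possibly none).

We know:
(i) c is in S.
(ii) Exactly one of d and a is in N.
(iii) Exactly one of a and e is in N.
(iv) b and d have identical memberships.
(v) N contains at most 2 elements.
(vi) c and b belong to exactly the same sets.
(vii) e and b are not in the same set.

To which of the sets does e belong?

e: none

From (i): c ∈ S.
(vi): b matches c: b ∉ N.
(vi): b matches c: b ∈ S.
(vii): e ∉ S.
(iv): d matches b: d ∉ N.
(iv): d matches b: d ∈ S.
(ii) (exactly one): a ∈ N.
(iii) (exactly one): e ∉ N.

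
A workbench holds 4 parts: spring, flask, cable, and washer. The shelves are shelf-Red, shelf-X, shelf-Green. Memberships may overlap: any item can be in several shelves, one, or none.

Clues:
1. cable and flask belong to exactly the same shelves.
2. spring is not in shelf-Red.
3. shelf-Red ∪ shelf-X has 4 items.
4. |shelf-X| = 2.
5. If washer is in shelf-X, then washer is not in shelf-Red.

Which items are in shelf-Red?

shelf-Red = {cable, flask}

From (2): spring ∉ shelf-Red.
Suppose flask ∉ shelf-Red: no assignment then satisfies all the clues, so flask ∈ shelf-Red.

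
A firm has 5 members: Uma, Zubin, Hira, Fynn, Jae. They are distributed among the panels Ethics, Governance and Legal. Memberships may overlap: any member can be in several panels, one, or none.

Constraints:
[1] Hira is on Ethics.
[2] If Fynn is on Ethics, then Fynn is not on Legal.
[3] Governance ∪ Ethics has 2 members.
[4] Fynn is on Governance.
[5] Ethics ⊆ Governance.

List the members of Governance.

Governance = {Fynn, Hira}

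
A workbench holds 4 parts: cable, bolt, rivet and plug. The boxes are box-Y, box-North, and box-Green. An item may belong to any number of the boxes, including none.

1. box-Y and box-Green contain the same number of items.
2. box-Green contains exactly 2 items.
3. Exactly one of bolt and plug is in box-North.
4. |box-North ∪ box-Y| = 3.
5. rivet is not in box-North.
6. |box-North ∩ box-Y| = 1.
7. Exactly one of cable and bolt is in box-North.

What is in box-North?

box-North = {cable, plug}

From (5): rivet ∉ box-North.
Suppose cable ∉ box-North: no assignment then satisfies all the clues, so cable ∈ box-North.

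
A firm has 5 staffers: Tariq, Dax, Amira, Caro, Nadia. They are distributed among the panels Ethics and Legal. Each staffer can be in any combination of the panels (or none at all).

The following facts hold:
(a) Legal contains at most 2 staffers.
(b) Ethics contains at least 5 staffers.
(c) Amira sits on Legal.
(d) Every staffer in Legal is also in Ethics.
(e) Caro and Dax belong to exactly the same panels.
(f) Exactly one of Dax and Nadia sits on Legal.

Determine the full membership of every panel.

Ethics = {Amira, Caro, Dax, Nadia, Tariq}; Legal = {Amira, Nadia}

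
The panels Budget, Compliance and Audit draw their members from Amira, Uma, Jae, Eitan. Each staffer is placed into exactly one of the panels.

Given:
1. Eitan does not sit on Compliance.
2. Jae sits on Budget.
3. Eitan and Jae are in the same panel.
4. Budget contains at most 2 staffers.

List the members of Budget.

Budget = {Eitan, Jae}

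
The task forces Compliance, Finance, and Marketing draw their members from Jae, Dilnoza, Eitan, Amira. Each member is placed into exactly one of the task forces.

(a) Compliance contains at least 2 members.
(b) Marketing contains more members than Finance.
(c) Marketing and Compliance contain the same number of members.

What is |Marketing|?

2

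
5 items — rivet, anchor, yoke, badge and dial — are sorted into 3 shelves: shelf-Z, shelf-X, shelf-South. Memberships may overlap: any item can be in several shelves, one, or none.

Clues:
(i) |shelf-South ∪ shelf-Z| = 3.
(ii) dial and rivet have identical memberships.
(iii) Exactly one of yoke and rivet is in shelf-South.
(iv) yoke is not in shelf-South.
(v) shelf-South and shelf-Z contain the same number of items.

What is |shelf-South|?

3

From (iv): yoke ∉ shelf-South.
(iii) (exactly one): rivet ∈ shelf-South.
(ii): dial matches rivet: dial ∈ shelf-South.
Suppose rivet ∉ shelf-Z: no assignment then satisfies all the clues, so rivet ∈ shelf-Z.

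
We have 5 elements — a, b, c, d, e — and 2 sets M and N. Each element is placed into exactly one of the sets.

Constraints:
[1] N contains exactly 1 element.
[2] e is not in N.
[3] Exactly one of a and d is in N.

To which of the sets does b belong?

From (2): e ∉ N.
Only one set left: e ∈ M.
Suppose b ∉ M: no assignment then satisfies all the clues, so b ∈ M.

b: M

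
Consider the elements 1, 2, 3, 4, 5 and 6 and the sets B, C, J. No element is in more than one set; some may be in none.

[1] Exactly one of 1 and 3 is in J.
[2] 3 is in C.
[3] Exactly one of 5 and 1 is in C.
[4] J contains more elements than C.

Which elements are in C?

C = {3, 5}

From (2): 3 ∈ C.
(1) (exactly one): 1 ∈ J.
(3) (exactly one): 5 ∈ C.
Suppose 2 ∈ C: no assignment then satisfies all the clues, so 2 ∉ C.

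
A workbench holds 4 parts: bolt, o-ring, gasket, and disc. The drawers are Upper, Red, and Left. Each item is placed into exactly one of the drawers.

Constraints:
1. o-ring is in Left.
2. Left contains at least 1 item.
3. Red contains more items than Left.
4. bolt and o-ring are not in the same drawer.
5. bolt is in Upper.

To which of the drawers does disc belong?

disc: Red

From (1): o-ring ∈ Left.
From (5): bolt ∈ Upper.
Suppose disc ∈ Upper: no assignment then satisfies all the clues, so disc ∉ Upper.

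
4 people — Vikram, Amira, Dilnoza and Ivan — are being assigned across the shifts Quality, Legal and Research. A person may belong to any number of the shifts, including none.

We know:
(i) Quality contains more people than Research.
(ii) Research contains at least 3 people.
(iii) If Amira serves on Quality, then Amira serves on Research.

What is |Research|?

3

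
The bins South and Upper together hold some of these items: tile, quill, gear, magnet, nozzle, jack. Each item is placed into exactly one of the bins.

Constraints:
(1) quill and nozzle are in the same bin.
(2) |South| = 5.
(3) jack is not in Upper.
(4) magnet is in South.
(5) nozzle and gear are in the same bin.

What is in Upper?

Upper = {tile}

From (3): jack ∉ Upper.
From (4): magnet ∈ South.
Only one bin left: jack ∈ South.
Suppose tile ∉ Upper: no assignment then satisfies all the clues, so tile ∈ Upper.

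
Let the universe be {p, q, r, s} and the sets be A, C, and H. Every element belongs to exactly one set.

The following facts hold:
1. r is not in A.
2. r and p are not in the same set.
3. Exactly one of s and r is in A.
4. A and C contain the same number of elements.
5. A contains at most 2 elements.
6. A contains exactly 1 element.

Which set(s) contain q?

q: H

From (1): r ∉ A.
(3) (exactly one): s ∈ A.
(6): A already has 1, so the rest are out.
Suppose q ∈ C: no assignment then satisfies all the clues, so q ∉ C.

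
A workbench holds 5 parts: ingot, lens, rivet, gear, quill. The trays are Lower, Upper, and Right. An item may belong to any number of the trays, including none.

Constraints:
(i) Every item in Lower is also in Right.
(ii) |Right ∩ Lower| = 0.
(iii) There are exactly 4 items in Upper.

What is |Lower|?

0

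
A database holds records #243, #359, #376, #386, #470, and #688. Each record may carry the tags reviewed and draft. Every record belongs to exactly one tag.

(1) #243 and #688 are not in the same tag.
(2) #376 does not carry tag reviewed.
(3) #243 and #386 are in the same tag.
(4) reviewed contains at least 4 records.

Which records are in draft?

draft = {#376, #688}

From (2): #376 ∉ reviewed.
Only one tag left: #376 ∈ draft.
Suppose #243 ∈ draft: no assignment then satisfies all the clues, so #243 ∉ draft.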